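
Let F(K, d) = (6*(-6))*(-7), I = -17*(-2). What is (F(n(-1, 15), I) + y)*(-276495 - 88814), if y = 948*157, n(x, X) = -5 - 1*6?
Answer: -54463188192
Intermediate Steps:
I = 34
n(x, X) = -11 (n(x, X) = -5 - 6 = -11)
F(K, d) = 252 (F(K, d) = -36*(-7) = 252)
y = 148836
(F(n(-1, 15), I) + y)*(-276495 - 88814) = (252 + 148836)*(-276495 - 88814) = 149088*(-365309) = -54463188192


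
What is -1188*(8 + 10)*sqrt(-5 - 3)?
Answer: -42768*I*sqrt(2) ≈ -60483.0*I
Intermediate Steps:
-1188*(8 + 10)*sqrt(-5 - 3) = -21384*sqrt(-8) = -21384*2*I*sqrt(2) = -42768*I*sqrt(2)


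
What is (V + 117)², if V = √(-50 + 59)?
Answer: 14400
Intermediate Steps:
V = 3 (V = √9 = 3)
(V + 117)² = (3 + 117)² = 120² = 14400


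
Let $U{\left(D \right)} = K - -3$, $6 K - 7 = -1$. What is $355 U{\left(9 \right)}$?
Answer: $1420$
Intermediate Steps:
$K = 1$ ($K = \frac{7}{6} + \frac{1}{6} \left(-1\right) = \frac{7}{6} - \frac{1}{6} = 1$)
$U{\left(D \right)} = 4$ ($U{\left(D \right)} = 1 - -3 = 1 + 3 = 4$)
$355 U{\left(9 \right)} = 355 \cdot 4 = 1420$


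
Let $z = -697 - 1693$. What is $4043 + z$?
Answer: $1653$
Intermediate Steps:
$z = -2390$
$4043 + z = 4043 - 2390 = 1653$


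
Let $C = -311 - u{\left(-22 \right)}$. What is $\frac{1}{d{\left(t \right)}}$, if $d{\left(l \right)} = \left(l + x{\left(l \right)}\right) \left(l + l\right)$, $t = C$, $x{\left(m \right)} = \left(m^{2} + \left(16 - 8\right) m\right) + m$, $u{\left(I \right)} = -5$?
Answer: $- \frac{1}{55432512} \approx -1.804 \cdot 10^{-8}$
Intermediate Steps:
$x{\left(m \right)} = m^{2} + 9 m$ ($x{\left(m \right)} = \left(m^{2} + \left(16 - 8\right) m\right) + m = \left(m^{2} + 8 m\right) + m = m^{2} + 9 m$)
$C = -306$ ($C = -311 - -5 = -311 + 5 = -306$)
$t = -306$
$d{\left(l \right)} = 2 l \left(l + l \left(9 + l\right)\right)$ ($d{\left(l \right)} = \left(l + l \left(9 + l\right)\right) \left(l + l\right) = \left(l + l \left(9 + l\right)\right) 2 l = 2 l \left(l + l \left(9 + l\right)\right)$)
$\frac{1}{d{\left(t \right)}} = \frac{1}{2 \left(-306\right)^{2} \left(10 - 306\right)} = \frac{1}{2 \cdot 93636 \left(-296\right)} = \frac{1}{-55432512} = - \frac{1}{55432512}$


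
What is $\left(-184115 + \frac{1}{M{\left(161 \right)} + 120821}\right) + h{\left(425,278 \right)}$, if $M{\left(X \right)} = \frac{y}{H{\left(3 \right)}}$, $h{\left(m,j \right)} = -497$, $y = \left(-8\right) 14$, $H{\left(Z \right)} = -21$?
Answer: $- \frac{66917973145}{362479} \approx -1.8461 \cdot 10^{5}$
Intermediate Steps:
$y = -112$
$M{\left(X \right)} = \frac{16}{3}$ ($M{\left(X \right)} = - \frac{112}{-21} = \left(-112\right) \left(- \frac{1}{21}\right) = \frac{16}{3}$)
$\left(-184115 + \frac{1}{M{\left(161 \right)} + 120821}\right) + h{\left(425,278 \right)} = \left(-184115 + \frac{1}{\frac{16}{3} + 120821}\right) - 497 = \left(-184115 + \frac{1}{\frac{362479}{3}}\right) - 497 = \left(-184115 + \frac{3}{362479}\right) - 497 = - \frac{66737821082}{362479} - 497 = - \frac{66917973145}{362479}$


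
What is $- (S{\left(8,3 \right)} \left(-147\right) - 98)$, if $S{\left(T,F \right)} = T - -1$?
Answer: $1421$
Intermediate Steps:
$S{\left(T,F \right)} = 1 + T$ ($S{\left(T,F \right)} = T + 1 = 1 + T$)
$- (S{\left(8,3 \right)} \left(-147\right) - 98) = - (\left(1 + 8\right) \left(-147\right) - 98) = - (9 \left(-147\right) - 98) = - (-1323 - 98) = \left(-1\right) \left(-1421\right) = 1421$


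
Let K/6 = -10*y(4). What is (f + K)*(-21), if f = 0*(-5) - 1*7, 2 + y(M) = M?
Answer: 2667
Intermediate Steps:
y(M) = -2 + M
f = -7 (f = 0 - 7 = -7)
K = -120 (K = 6*(-10*(-2 + 4)) = 6*(-10*2) = 6*(-20) = -120)
(f + K)*(-21) = (-7 - 120)*(-21) = -127*(-21) = 2667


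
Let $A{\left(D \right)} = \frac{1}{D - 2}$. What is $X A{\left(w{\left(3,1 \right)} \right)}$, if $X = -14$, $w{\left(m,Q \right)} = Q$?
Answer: $14$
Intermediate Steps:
$A{\left(D \right)} = \frac{1}{-2 + D}$
$X A{\left(w{\left(3,1 \right)} \right)} = - \frac{14}{-2 + 1} = - \frac{14}{-1} = \left(-14\right) \left(-1\right) = 14$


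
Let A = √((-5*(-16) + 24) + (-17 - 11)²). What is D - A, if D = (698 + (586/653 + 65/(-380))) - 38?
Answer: 32790527/49628 - 2*√222 ≈ 630.93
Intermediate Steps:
D = 32790527/49628 (D = (698 + (586*(1/653) + 65*(-1/380))) - 38 = (698 + (586/653 - 13/76)) - 38 = (698 + 36047/49628) - 38 = 34676391/49628 - 38 = 32790527/49628 ≈ 660.73)
A = 2*√222 (A = √((80 + 24) + (-28)²) = √(104 + 784) = √888 = 2*√222 ≈ 29.799)
D - A = 32790527/49628 - 2*√222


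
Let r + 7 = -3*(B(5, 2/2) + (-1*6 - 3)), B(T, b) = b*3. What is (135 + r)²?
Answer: 21316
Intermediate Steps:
B(T, b) = 3*b
r = 11 (r = -7 - 3*(3*(2/2) + (-1*6 - 3)) = -7 - 3*(3*(2*(½)) + (-6 - 3)) = -7 - 3*(3*1 - 9) = -7 - 3*(3 - 9) = -7 - 3*(-6) = -7 + 18 = 11)
(135 + r)² = (135 + 11)² = 146² = 21316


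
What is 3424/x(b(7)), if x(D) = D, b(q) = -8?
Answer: -428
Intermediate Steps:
3424/x(b(7)) = 3424/(-8) = 3424*(-⅛) = -428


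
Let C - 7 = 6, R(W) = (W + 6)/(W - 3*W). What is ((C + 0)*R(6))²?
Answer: 169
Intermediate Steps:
R(W) = -(6 + W)/(2*W) (R(W) = (6 + W)/((-2*W)) = (6 + W)*(-1/(2*W)) = -(6 + W)/(2*W))
C = 13 (C = 7 + 6 = 13)
((C + 0)*R(6))² = ((13 + 0)*((½)*(-6 - 1*6)/6))² = (13*((½)*(⅙)*(-6 - 6)))² = (13*((½)*(⅙)*(-12)))² = (13*(-1))² = (-13)² = 169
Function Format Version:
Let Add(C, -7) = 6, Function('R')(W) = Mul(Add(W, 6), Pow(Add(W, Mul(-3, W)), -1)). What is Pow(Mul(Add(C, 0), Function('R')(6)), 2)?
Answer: 169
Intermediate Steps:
Function('R')(W) = Mul(Rational(-1, 2), Pow(W, -1), Add(6, W)) (Function('R')(W) = Mul(Add(6, W), Pow(Mul(-2, W), -1)) = Mul(Add(6, W), Mul(Rational(-1, 2), Pow(W, -1))) = Mul(Rational(-1, 2), Pow(W, -1), Add(6, W)))
C = 13 (C = Add(7, 6) = 13)
Pow(Mul(Add(C, 0), Function('R')(6)), 2) = Pow(Mul(Add(13, 0), Mul(Rational(1, 2), Pow(6, -1), Add(-6, Mul(-1, 6)))), 2) = Pow(Mul(13, Mul(Rational(1, 2), Rational(1, 6), Add(-6, -6))), 2) = Pow(Mul(13, Mul(Rational(1, 2), Rational(1, 6), -12)), 2) = Pow(Mul(13, -1), 2) = Pow(-13, 2) = 169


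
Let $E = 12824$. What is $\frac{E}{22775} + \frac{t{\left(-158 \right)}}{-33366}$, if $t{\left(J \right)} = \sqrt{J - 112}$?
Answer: $\frac{12824}{22775} - \frac{i \sqrt{30}}{11122} \approx 0.56307 - 0.00049247 i$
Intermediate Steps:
$t{\left(J \right)} = \sqrt{-112 + J}$
$\frac{E}{22775} + \frac{t{\left(-158 \right)}}{-33366} = \frac{12824}{22775} + \frac{\sqrt{-112 - 158}}{-33366} = 12824 \cdot \frac{1}{22775} + \sqrt{-270} \left(- \frac{1}{33366}\right) = \frac{12824}{22775} + 3 i \sqrt{30} \left(- \frac{1}{33366}\right) = \frac{12824}{22775} - \frac{i \sqrt{30}}{11122}$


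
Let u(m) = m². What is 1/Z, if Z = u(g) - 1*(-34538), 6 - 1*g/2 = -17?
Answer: 1/36654 ≈ 2.7282e-5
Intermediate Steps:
g = 46 (g = 12 - 2*(-17) = 12 + 34 = 46)
Z = 36654 (Z = 46² - 1*(-34538) = 2116 + 34538 = 36654)
1/Z = 1/36654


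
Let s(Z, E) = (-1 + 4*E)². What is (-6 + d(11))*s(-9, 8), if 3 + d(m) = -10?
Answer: -18259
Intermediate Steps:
d(m) = -13 (d(m) = -3 - 10 = -13)
(-6 + d(11))*s(-9, 8) = (-6 - 13)*(-1 + 4*8)² = -19*(-1 + 32)² = -19*31² = -19*961 = -18259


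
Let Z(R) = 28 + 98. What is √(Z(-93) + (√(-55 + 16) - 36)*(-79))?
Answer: √(2970 - 79*I*√39) ≈ 54.684 - 4.511*I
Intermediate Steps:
Z(R) = 126
√(Z(-93) + (√(-55 + 16) - 36)*(-79)) = √(126 + (√(-55 + 16) - 36)*(-79)) = √(126 + (√(-39) - 36)*(-79)) = √(126 + (I*√39 - 36)*(-79)) = √(126 + (-36 + I*√39)*(-79)) = √(126 + (2844 - 79*I*√39)) = √(2970 - 79*I*√39)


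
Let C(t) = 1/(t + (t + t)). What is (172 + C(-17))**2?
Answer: 76930441/2601 ≈ 29577.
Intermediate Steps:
C(t) = 1/(3*t) (C(t) = 1/(t + 2*t) = 1/(3*t))
(172 + C(-17))**2 = (172 + (1/3)/(-17))**2 = (172 + (1/3)*(-1/17))**2 = (172 - 1/51)**2 = (8771/51)**2 = 76930441/2601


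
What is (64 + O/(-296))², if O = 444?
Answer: 15625/4 ≈ 3906.3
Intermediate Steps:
(64 + O/(-296))² = (64 + 444/(-296))² = (64 + 444*(-1/296))² = (64 - 3/2)² = (125/2)² = 15625/4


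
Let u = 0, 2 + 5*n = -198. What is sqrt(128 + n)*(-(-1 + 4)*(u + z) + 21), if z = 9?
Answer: -12*sqrt(22) ≈ -56.285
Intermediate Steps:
n = -40 (n = -2/5 + (1/5)*(-198) = -2/5 - 198/5 = -40)
sqrt(128 + n)*(-(-1 + 4)*(u + z) + 21) = sqrt(128 - 40)*(-(-1 + 4)*(0 + 9) + 21) = sqrt(88)*(-3*9 + 21) = (2*sqrt(22))*(-1*27 + 21) = (2*sqrt(22))*(-27 + 21) = (2*sqrt(22))*(-6) = -12*sqrt(22)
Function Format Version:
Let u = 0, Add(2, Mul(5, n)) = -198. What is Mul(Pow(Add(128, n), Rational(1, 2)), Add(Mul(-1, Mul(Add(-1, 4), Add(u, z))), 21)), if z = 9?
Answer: Mul(-12, Pow(22, Rational(1, 2))) ≈ -56.285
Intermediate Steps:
n = -40 (n = Add(Rational(-2, 5), Mul(Rational(1, 5), -198)) = Add(Rational(-2, 5), Rational(-198, 5)) = -40)
Mul(Pow(Add(128, n), Rational(1, 2)), Add(Mul(-1, Mul(Add(-1, 4), Add(u, z))), 21)) = Mul(Pow(Add(128, -40), Rational(1, 2)), Add(Mul(-1, Mul(Add(-1, 4), Add(0, 9))), 21)) = Mul(Pow(88, Rational(1, 2)), Add(Mul(-1, Mul(3, 9)), 21)) = Mul(Mul(2, Pow(22, Rational(1, 2))), Add(Mul(-1, 27), 21)) = Mul(Mul(2, Pow(22, Rational(1, 2))), Add(-27, 21)) = Mul(Mul(2, Pow(22, Rational(1, 2))), -6) = Mul(-12, Pow(22, Rational(1, 2)))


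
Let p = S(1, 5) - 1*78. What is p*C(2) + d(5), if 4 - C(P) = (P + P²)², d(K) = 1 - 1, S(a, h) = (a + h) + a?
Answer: 2272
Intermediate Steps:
S(a, h) = h + 2*a
d(K) = 0
C(P) = 4 - (P + P²)²
p = -71 (p = (5 + 2*1) - 1*78 = (5 + 2) - 78 = 7 - 78 = -71)
p*C(2) + d(5) = -71*(4 - 1*2²*(1 + 2)²) + 0 = -71*(4 - 1*4*3²) + 0 = -71*(4 - 1*4*9) + 0 = -71*(4 - 36) + 0 = -71*(-32) + 0 = 2272 + 0 = 2272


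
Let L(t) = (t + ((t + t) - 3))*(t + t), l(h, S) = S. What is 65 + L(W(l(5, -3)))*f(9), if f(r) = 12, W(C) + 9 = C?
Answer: 11297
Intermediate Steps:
W(C) = -9 + C
L(t) = 2*t*(-3 + 3*t) (L(t) = (t + (2*t - 3))*(2*t) = (t + (-3 + 2*t))*(2*t) = (-3 + 3*t)*(2*t) = 2*t*(-3 + 3*t))
65 + L(W(l(5, -3)))*f(9) = 65 + (6*(-9 - 3)*(-1 + (-9 - 3)))*12 = 65 + (6*(-12)*(-1 - 12))*12 = 65 + (6*(-12)*(-13))*12 = 65 + 936*12 = 65 + 11232 = 11297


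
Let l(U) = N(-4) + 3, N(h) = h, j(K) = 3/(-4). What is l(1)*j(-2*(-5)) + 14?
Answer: 59/4 ≈ 14.750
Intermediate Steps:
j(K) = -¾ (j(K) = 3*(-¼) = -¾)
l(U) = -1 (l(U) = -4 + 3 = -1)
l(1)*j(-2*(-5)) + 14 = -1*(-¾) + 14 = ¾ + 14 = 59/4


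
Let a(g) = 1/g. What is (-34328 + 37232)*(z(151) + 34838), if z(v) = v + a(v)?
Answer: 15342819360/151 ≈ 1.0161e+8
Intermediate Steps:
z(v) = v + 1/v
(-34328 + 37232)*(z(151) + 34838) = (-34328 + 37232)*((151 + 1/151) + 34838) = 2904*((151 + 1/151) + 34838) = 2904*(22802/151 + 34838) = 2904*(5283340/151) = 15342819360/151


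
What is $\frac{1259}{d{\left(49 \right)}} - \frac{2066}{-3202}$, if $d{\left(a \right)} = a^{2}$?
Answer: $\frac{4495892}{3844001} \approx 1.1696$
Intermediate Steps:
$\frac{1259}{d{\left(49 \right)}} - \frac{2066}{-3202} = \frac{1259}{49^{2}} - \frac{2066}{-3202} = \frac{1259}{2401} - - \frac{1033}{1601} = 1259 \cdot \frac{1}{2401} + \frac{1033}{1601} = \frac{1259}{2401} + \frac{1033}{1601} = \frac{4495892}{3844001}$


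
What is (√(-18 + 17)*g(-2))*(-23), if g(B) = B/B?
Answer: -23*I ≈ -23.0*I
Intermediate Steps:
g(B) = 1
(√(-18 + 17)*g(-2))*(-23) = (√(-18 + 17)*1)*(-23) = (√(-1)*1)*(-23) = (I*1)*(-23) = I*(-23) = -23*I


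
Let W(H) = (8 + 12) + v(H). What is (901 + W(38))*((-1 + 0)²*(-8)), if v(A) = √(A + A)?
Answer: -7368 - 16*√19 ≈ -7437.7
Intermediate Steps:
v(A) = √2*√A (v(A) = √(2*A) = √2*√A)
W(H) = 20 + √2*√H (W(H) = (8 + 12) + √2*√H = 20 + √2*√H)
(901 + W(38))*((-1 + 0)²*(-8)) = (901 + (20 + √2*√38))*((-1 + 0)²*(-8)) = (901 + (20 + 2*√19))*((-1)²*(-8)) = (921 + 2*√19)*(1*(-8)) = (921 + 2*√19)*(-8) = -7368 - 16*√19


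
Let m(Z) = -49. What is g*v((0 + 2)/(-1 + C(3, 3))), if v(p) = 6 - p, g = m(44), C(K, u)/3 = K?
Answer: -1127/4 ≈ -281.75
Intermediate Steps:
C(K, u) = 3*K
g = -49
g*v((0 + 2)/(-1 + C(3, 3))) = -49*(6 - (0 + 2)/(-1 + 3*3)) = -49*(6 - 2/(-1 + 9)) = -49*(6 - 2/8) = -49*(6 - 1*¼) = -49*(6 - ¼) = -49*23/4 = -1127/4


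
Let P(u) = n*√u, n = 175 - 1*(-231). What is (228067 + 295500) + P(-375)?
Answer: 523567 + 2030*I*√15 ≈ 5.2357e+5 + 7862.2*I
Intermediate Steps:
n = 406 (n = 175 + 231 = 406)
P(u) = 406*√u
(228067 + 295500) + P(-375) = (228067 + 295500) + 406*√(-375) = 523567 + 406*(5*I*√15) = 523567 + 2030*I*√15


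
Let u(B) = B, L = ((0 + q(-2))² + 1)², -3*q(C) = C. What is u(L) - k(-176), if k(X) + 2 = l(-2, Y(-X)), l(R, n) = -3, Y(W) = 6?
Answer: 574/81 ≈ 7.0864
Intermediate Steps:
q(C) = -C/3
L = 169/81 (L = ((0 - ⅓*(-2))² + 1)² = ((0 + ⅔)² + 1)² = ((⅔)² + 1)² = (4/9 + 1)² = (13/9)² = 169/81 ≈ 2.0864)
k(X) = -5 (k(X) = -2 - 3 = -5)
u(L) - k(-176) = 169/81 - 1*(-5) = 169/81 + 5 = 574/81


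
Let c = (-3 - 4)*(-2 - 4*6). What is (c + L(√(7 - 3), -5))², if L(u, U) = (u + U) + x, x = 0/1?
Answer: 32041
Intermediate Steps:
x = 0 (x = 0*1 = 0)
L(u, U) = U + u (L(u, U) = (u + U) + 0 = (U + u) + 0 = U + u)
c = 182 (c = -7*(-2 - 24) = -7*(-26) = 182)
(c + L(√(7 - 3), -5))² = (182 + (-5 + √(7 - 3)))² = (182 + (-5 + √4))² = (182 + (-5 + 2))² = (182 - 3)² = 179² = 32041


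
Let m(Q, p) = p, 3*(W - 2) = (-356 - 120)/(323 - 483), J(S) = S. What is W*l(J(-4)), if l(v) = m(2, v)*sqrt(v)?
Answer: -359*I/15 ≈ -23.933*I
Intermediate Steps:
W = 359/120 (W = 2 + ((-356 - 120)/(323 - 483))/3 = 2 + (-476/(-160))/3 = 2 + (-476*(-1/160))/3 = 2 + (1/3)*(119/40) = 2 + 119/120 = 359/120 ≈ 2.9917)
l(v) = v**(3/2) (l(v) = v*sqrt(v) = v**(3/2))
W*l(J(-4)) = 359*(-4)**(3/2)/120 = 359*(-8*I)/120 = -359*I/15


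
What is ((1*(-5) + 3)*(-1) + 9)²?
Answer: 121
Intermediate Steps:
((1*(-5) + 3)*(-1) + 9)² = ((-5 + 3)*(-1) + 9)² = (-2*(-1) + 9)² = (2 + 9)² = 11² = 121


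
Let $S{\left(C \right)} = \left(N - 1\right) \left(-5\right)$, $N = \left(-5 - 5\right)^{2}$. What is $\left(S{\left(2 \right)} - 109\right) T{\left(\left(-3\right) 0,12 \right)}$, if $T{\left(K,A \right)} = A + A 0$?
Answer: $-7248$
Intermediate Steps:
$N = 100$ ($N = \left(-10\right)^{2} = 100$)
$T{\left(K,A \right)} = A$ ($T{\left(K,A \right)} = A + 0 = A$)
$S{\left(C \right)} = -495$ ($S{\left(C \right)} = \left(100 - 1\right) \left(-5\right) = 99 \left(-5\right) = -495$)
$\left(S{\left(2 \right)} - 109\right) T{\left(\left(-3\right) 0,12 \right)} = \left(-495 - 109\right) 12 = \left(-604\right) 12 = -7248$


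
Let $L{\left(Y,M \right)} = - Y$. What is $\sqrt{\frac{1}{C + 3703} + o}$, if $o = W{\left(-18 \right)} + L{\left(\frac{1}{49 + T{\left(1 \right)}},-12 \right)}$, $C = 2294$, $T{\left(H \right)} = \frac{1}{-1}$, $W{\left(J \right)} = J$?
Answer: $\frac{i \sqrt{1152169627}}{7996} \approx 4.2451 i$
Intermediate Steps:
$T{\left(H \right)} = -1$
$o = - \frac{865}{48}$ ($o = -18 - \frac{1}{49 - 1} = -18 - \frac{1}{48} = - \frac{865}{48} \approx -18.021$)
$\sqrt{\frac{1}{C + 3703} + o} = \sqrt{\frac{1}{2294 + 3703} - \frac{865}{48}} = \sqrt{\frac{1}{5997} - \frac{865}{48}} = \sqrt{- \frac{576373}{31984}} = \frac{i \sqrt{1152169627}}{7996}$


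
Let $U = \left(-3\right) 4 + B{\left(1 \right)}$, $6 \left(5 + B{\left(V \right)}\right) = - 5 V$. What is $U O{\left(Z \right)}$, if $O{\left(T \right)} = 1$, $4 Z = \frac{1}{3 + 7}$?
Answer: $- \frac{107}{6} \approx -17.833$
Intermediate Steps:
$Z = \frac{1}{40}$ ($Z = \frac{1}{4 \left(3 + 7\right)} = \frac{1}{4 \cdot 10} = \frac{1}{4} \cdot \frac{1}{10} = \frac{1}{40} \approx 0.025$)
$B{\left(V \right)} = -5 - \frac{5 V}{6}$ ($B{\left(V \right)} = -5 + \frac{\left(-5\right) V}{6} = -5 - \frac{5 V}{6}$)
$U = - \frac{107}{6}$ ($U = \left(-3\right) 4 - \frac{35}{6} = -12 - \frac{35}{6} = - \frac{107}{6} \approx -17.833$)
$U O{\left(Z \right)} = \left(- \frac{107}{6}\right) 1 = - \frac{107}{6}$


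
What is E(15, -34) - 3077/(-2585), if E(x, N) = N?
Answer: -84813/2585 ≈ -32.810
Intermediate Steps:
E(15, -34) - 3077/(-2585) = -34 - 3077/(-2585) = -34 - 3077*(-1/2585) = -34 + 3077/2585 = -84813/2585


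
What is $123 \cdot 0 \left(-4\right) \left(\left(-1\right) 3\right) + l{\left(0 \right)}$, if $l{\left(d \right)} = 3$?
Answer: $3$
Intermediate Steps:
$123 \cdot 0 \left(-4\right) \left(\left(-1\right) 3\right) + l{\left(0 \right)} = 123 \cdot 0 \left(-4\right) \left(\left(-1\right) 3\right) + 3 = 123 \cdot 0 \left(-3\right) + 3 = 123 \cdot 0 + 3 = 0 + 3 = 3$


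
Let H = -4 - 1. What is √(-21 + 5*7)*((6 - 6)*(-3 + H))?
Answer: 0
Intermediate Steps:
H = -5
√(-21 + 5*7)*((6 - 6)*(-3 + H)) = √(-21 + 5*7)*((6 - 6)*(-3 - 5)) = √(-21 + 35)*(0*(-8)) = √14*0 = 0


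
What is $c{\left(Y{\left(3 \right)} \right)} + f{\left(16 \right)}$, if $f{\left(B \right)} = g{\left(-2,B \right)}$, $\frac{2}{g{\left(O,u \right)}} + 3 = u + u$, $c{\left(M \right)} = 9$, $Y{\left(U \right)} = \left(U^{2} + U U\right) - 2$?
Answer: $\frac{263}{29} \approx 9.069$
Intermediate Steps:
$Y{\left(U \right)} = -2 + 2 U^{2}$ ($Y{\left(U \right)} = \left(U^{2} + U^{2}\right) - 2 = 2 U^{2} - 2 = -2 + 2 U^{2}$)
$g{\left(O,u \right)} = \frac{2}{-3 + 2 u}$ ($g{\left(O,u \right)} = \frac{2}{-3 + \left(u + u\right)} = \frac{2}{-3 + 2 u}$)
$f{\left(B \right)} = \frac{2}{-3 + 2 B}$
$c{\left(Y{\left(3 \right)} \right)} + f{\left(16 \right)} = 9 + \frac{2}{-3 + 2 \cdot 16} = 9 + \frac{2}{-3 + 32} = 9 + \frac{2}{29} = \frac{263}{29}$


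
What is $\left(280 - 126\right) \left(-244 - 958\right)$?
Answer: $-185108$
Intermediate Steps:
$\left(280 - 126\right) \left(-244 - 958\right) = \left(280 - 126\right) \left(-1202\right) = 154 \left(-1202\right) = -185108$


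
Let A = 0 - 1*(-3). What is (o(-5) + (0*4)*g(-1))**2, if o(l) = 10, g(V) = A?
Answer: 100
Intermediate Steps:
A = 3 (A = 0 + 3 = 3)
g(V) = 3
(o(-5) + (0*4)*g(-1))**2 = (10 + (0*4)*3)**2 = (10 + 0*3)**2 = (10 + 0)**2 = 10**2 = 100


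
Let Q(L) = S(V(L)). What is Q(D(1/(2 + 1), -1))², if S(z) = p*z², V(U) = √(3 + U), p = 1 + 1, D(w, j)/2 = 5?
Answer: 676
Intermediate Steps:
D(w, j) = 10 (D(w, j) = 2*5 = 10)
p = 2
S(z) = 2*z²
Q(L) = 6 + 2*L (Q(L) = 2*(√(3 + L))² = 2*(3 + L) = 6 + 2*L)
Q(D(1/(2 + 1), -1))² = (6 + 2*10)² = (6 + 20)² = 26² = 676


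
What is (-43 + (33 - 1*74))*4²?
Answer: -1344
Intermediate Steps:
(-43 + (33 - 1*74))*4² = (-43 + (33 - 74))*16 = (-43 - 41)*16 = -84*16 = -1344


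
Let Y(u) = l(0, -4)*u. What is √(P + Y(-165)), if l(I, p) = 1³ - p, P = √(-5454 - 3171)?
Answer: √(-825 + 5*I*√345) ≈ 1.6141 + 28.768*I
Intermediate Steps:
P = 5*I*√345 (P = √(-8625) = 5*I*√345 ≈ 92.871*I)
l(I, p) = 1 - p
Y(u) = 5*u (Y(u) = (1 - 1*(-4))*u = (1 + 4)*u = 5*u)
√(P + Y(-165)) = √(5*I*√345 + 5*(-165)) = √(5*I*√345 - 825) = √(-825 + 5*I*√345)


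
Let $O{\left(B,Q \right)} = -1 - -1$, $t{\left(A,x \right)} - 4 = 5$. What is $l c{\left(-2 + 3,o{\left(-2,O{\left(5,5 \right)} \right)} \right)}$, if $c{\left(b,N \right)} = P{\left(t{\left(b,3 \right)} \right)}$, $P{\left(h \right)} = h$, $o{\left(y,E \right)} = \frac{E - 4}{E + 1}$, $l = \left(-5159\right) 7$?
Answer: $-325017$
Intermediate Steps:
$t{\left(A,x \right)} = 9$ ($t{\left(A,x \right)} = 4 + 5 = 9$)
$O{\left(B,Q \right)} = 0$ ($O{\left(B,Q \right)} = -1 + 1 = 0$)
$l = -36113$
$o{\left(y,E \right)} = \frac{-4 + E}{1 + E}$
$c{\left(b,N \right)} = 9$
$l c{\left(-2 + 3,o{\left(-2,O{\left(5,5 \right)} \right)} \right)} = \left(-36113\right) 9 = -325017$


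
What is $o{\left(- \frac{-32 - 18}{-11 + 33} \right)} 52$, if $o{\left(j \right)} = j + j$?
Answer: $\frac{2600}{11} \approx 236.36$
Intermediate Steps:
$o{\left(j \right)} = 2 j$
$o{\left(- \frac{-32 - 18}{-11 + 33} \right)} 52 = 2 \left(- \frac{-32 - 18}{-11 + 33}\right) 52 = 2 \left(- \frac{-50}{22}\right) 52 = 2 \left(\left(-1\right) \left(- \frac{25}{11}\right)\right) 52 = 2 \cdot \frac{25}{11} \cdot 52 = \frac{50}{11} \cdot 52 = \frac{2600}{11}$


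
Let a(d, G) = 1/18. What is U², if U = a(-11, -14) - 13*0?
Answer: 1/324 ≈ 0.0030864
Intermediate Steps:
a(d, G) = 1/18
U = 1/18 (U = 1/18 - 13*0 = 1/18 + 0 = 1/18 ≈ 0.055556)
U² = (1/18)² = 1/324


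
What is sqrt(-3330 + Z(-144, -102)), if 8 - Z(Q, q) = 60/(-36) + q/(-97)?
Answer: I*sqrt(281258193)/291 ≈ 57.631*I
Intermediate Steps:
Z(Q, q) = 29/3 + q/97 (Z(Q, q) = 8 - (60/(-36) + q/(-97)) = 8 - (60*(-1/36) + q*(-1/97)) = 8 - (-5/3 - q/97) = 8 + (5/3 + q/97) = 29/3 + q/97)
sqrt(-3330 + Z(-144, -102)) = sqrt(-3330 + (29/3 + (1/97)*(-102))) = sqrt(-3330 + (29/3 - 102/97)) = sqrt(-3330 + 2507/291) = sqrt(-966523/291) = I*sqrt(281258193)/291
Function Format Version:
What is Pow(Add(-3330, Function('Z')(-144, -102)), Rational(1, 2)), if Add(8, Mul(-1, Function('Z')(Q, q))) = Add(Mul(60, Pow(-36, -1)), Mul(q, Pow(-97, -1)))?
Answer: Mul(Rational(1, 291), I, Pow(281258193, Rational(1, 2))) ≈ Mul(57.631, I)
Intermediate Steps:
Function('Z')(Q, q) = Add(Rational(29, 3), Mul(Rational(1, 97), q)) (Function('Z')(Q, q) = Add(8, Mul(-1, Add(Mul(60, Pow(-36, -1)), Mul(q, Pow(-97, -1))))) = Add(8, Mul(-1, Add(Mul(60, Rational(-1, 36)), Mul(q, Rational(-1, 97))))) = Add(8, Mul(-1, Add(Rational(-5, 3), Mul(Rational(-1, 97), q)))) = Add(8, Add(Rational(5, 3), Mul(Rational(1, 97), q))) = Add(Rational(29, 3), Mul(Rational(1, 97), q)))
Pow(Add(-3330, Function('Z')(-144, -102)), Rational(1, 2)) = Pow(Add(-3330, Add(Rational(29, 3), Mul(Rational(1, 97), -102))), Rational(1, 2)) = Pow(Add(-3330, Add(Rational(29, 3), Rational(-102, 97))), Rational(1, 2)) = Pow(Add(-3330, Rational(2507, 291)), Rational(1, 2)) = Pow(Rational(-966523, 291), Rational(1, 2)) = Mul(Rational(1, 291), I, Pow(281258193, Rational(1, 2)))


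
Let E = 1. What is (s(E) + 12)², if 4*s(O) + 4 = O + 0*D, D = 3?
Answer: 2025/16 ≈ 126.56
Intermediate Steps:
s(O) = -1 + O/4 (s(O) = -1 + (O + 0*3)/4 = -1 + (O + 0)/4 = -1 + O/4)
(s(E) + 12)² = ((-1 + (¼)*1) + 12)² = ((-1 + ¼) + 12)² = (-¾ + 12)² = (45/4)² = 2025/16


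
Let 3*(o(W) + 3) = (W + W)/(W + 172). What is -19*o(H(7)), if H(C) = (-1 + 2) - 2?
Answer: 1541/27 ≈ 57.074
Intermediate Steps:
H(C) = -1 (H(C) = 1 - 2 = -1)
o(W) = -3 + 2*W/(3*(172 + W)) (o(W) = -3 + ((W + W)/(W + 172))/3 = -3 + ((2*W)/(172 + W))/3 = -3 + (2*W/(172 + W))/3 = -3 + 2*W/(3*(172 + W)))
-19*o(H(7)) = -19*(-1548 - 7*(-1))/(3*(172 - 1)) = -19*(-1548 + 7)/(3*171) = -19*(-1541)/(3*171) = -19*(-1541/513) = 1541/27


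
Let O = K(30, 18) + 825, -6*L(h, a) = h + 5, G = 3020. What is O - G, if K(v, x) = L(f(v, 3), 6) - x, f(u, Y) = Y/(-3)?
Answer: -6641/3 ≈ -2213.7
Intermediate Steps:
f(u, Y) = -Y/3 (f(u, Y) = Y*(-1/3) = -Y/3)
L(h, a) = -5/6 - h/6 (L(h, a) = -(h + 5)/6 = -(5 + h)/6 = -5/6 - h/6)
K(v, x) = -2/3 - x (K(v, x) = (-5/6 - (-1)*3/18) - x = (-5/6 - 1/6*(-1)) - x = (-5/6 + 1/6) - x = -2/3 - x)
O = 2419/3 (O = (-2/3 - 1*18) + 825 = (-2/3 - 18) + 825 = -56/3 + 825 = 2419/3 ≈ 806.33)
O - G = 2419/3 - 1*3020 = 2419/3 - 3020 = -6641/3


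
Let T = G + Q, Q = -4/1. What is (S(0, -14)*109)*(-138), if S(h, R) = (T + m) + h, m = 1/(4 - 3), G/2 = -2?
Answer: 105294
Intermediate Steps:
G = -4 (G = 2*(-2) = -4)
Q = -4 (Q = -4*1 = -4)
m = 1 (m = 1/1 = 1)
T = -8 (T = -4 - 4 = -8)
S(h, R) = -7 + h (S(h, R) = (-8 + 1) + h = -7 + h)
(S(0, -14)*109)*(-138) = ((-7 + 0)*109)*(-138) = -7*109*(-138) = -763*(-138) = 105294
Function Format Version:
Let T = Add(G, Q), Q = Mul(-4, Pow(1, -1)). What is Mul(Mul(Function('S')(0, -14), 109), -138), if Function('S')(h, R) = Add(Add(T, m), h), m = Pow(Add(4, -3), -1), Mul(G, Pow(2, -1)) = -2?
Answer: 105294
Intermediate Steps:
G = -4 (G = Mul(2, -2) = -4)
Q = -4 (Q = Mul(-4, 1) = -4)
m = 1 (m = Pow(1, -1) = 1)
T = -8 (T = Add(-4, -4) = -8)
Function('S')(h, R) = Add(-7, h) (Function('S')(h, R) = Add(Add(-8, 1), h) = Add(-7, h))
Mul(Mul(Function('S')(0, -14), 109), -138) = Mul(Mul(Add(-7, 0), 109), -138) = Mul(Mul(-7, 109), -138) = Mul(-763, -138) = 105294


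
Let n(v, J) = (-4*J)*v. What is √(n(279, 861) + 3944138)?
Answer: √2983262 ≈ 1727.2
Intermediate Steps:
n(v, J) = -4*J*v
√(n(279, 861) + 3944138) = √(-4*861*279 + 3944138) = √(-960876 + 3944138) = √2983262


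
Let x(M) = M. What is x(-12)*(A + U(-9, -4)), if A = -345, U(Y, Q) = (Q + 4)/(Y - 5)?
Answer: 4140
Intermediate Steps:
U(Y, Q) = (4 + Q)/(-5 + Y)
x(-12)*(A + U(-9, -4)) = -12*(-345 + (4 - 4)/(-5 - 9)) = -12*(-345 + 0/(-14)) = -12*(-345 - 1/14*0) = -12*(-345 + 0) = -12*(-345) = 4140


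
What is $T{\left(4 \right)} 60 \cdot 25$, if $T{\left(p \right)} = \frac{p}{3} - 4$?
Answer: $-4000$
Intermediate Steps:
$T{\left(p \right)} = -4 + \frac{p}{3}$ ($T{\left(p \right)} = p \frac{1}{3} - 4 = \frac{p}{3} - 4 = -4 + \frac{p}{3}$)
$T{\left(4 \right)} 60 \cdot 25 = \left(-4 + \frac{1}{3} \cdot 4\right) 60 \cdot 25 = \left(-4 + \frac{4}{3}\right) 60 \cdot 25 = \left(- \frac{8}{3}\right) 60 \cdot 25 = \left(-160\right) 25 = -4000$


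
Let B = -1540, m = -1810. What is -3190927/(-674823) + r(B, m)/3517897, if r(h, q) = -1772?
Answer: 11224156734163/2373957807231 ≈ 4.7280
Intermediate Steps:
-3190927/(-674823) + r(B, m)/3517897 = -3190927/(-674823) - 1772/3517897 = -3190927*(-1/674823) - 1772*1/3517897 = 3190927/674823 - 1772/3517897 = 11224156734163/2373957807231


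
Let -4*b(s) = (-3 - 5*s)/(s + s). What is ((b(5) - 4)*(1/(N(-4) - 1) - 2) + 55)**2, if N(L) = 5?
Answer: 5909761/1600 ≈ 3693.6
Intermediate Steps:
b(s) = -(-3 - 5*s)/(8*s) (b(s) = -(-3 - 5*s)/(4*(s + s)) = -(-3 - 5*s)/(4*(2*s)) = -(-3 - 5*s)*1/(2*s)/4 = -(-3 - 5*s)/(8*s))
((b(5) - 4)*(1/(N(-4) - 1) - 2) + 55)**2 = (((1/8)*(3 + 5*5)/5 - 4)*(1/(5 - 1) - 2) + 55)**2 = (((1/8)*(1/5)*(3 + 25) - 4)*(1/4 - 2) + 55)**2 = (((1/8)*(1/5)*28 - 4)*(1/4 - 2) + 55)**2 = ((7/10 - 4)*(-7/4) + 55)**2 = (-33/10*(-7/4) + 55)**2 = (231/40 + 55)**2 = (2431/40)**2 = 5909761/1600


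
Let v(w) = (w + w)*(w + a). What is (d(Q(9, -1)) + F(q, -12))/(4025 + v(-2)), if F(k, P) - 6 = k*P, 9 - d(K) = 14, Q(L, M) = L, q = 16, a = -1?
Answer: -191/4037 ≈ -0.047312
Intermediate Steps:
v(w) = 2*w*(-1 + w) (v(w) = (w + w)*(w - 1) = (2*w)*(-1 + w) = 2*w*(-1 + w))
d(K) = -5 (d(K) = 9 - 1*14 = 9 - 14 = -5)
F(k, P) = 6 + P*k (F(k, P) = 6 + k*P = 6 + P*k)
(d(Q(9, -1)) + F(q, -12))/(4025 + v(-2)) = (-5 + (6 - 12*16))/(4025 + 2*(-2)*(-1 - 2)) = (-5 + (6 - 192))/(4025 + 2*(-2)*(-3)) = (-5 - 186)/(4025 + 12) = -191/4037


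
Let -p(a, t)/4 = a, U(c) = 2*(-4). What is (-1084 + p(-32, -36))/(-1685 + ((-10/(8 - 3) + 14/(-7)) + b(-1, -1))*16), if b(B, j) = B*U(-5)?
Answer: 956/1621 ≈ 0.58976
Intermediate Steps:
U(c) = -8
p(a, t) = -4*a
b(B, j) = -8*B (b(B, j) = B*(-8) = -8*B)
(-1084 + p(-32, -36))/(-1685 + ((-10/(8 - 3) + 14/(-7)) + b(-1, -1))*16) = (-1084 - 4*(-32))/(-1685 + ((-10/(8 - 3) + 14/(-7)) - 8*(-1))*16) = (-1084 + 128)/(-1685 + ((-10/5 + 14*(-⅐)) + 8)*16) = -956/(-1685 + ((-10*⅕ - 2) + 8)*16) = -956/(-1685 + ((-2 - 2) + 8)*16) = -956/(-1685 + (-4 + 8)*16) = -956/(-1685 + 4*16) = -956/(-1685 + 64) = -956/(-1621) = -956*(-1/1621) = 956/1621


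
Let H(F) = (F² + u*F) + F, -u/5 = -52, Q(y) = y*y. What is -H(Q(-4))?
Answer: -4432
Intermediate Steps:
Q(y) = y²
u = 260 (u = -5*(-52) = 260)
H(F) = F² + 261*F (H(F) = (F² + 260*F) + F = F² + 261*F)
-H(Q(-4)) = -(-4)²*(261 + (-4)²) = -16*(261 + 16) = -16*277 = -1*4432 = -4432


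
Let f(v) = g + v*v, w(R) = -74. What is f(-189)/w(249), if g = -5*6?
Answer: -35691/74 ≈ -482.31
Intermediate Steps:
g = -30
f(v) = -30 + v² (f(v) = -30 + v*v = -30 + v²)
f(-189)/w(249) = (-30 + (-189)²)/(-74) = (-30 + 35721)*(-1/74) = 35691*(-1/74) = -35691/74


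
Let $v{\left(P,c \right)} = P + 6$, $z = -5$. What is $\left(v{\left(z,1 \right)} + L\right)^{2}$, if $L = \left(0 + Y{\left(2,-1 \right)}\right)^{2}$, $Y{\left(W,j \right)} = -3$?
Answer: $100$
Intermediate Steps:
$L = 9$ ($L = \left(0 - 3\right)^{2} = \left(-3\right)^{2} = 9$)
$v{\left(P,c \right)} = 6 + P$
$\left(v{\left(z,1 \right)} + L\right)^{2} = \left(\left(6 - 5\right) + 9\right)^{2} = \left(1 + 9\right)^{2} = 10^{2} = 100$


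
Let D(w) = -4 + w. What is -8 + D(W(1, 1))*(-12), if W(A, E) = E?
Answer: 28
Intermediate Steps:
-8 + D(W(1, 1))*(-12) = -8 + (-4 + 1)*(-12) = -8 - 3*(-12) = -8 + 36 = 28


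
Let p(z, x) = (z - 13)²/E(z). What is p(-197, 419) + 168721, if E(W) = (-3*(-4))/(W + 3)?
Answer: -544229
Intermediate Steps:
E(W) = 12/(3 + W)
p(z, x) = (-13 + z)²*(¼ + z/12) (p(z, x) = (z - 13)²/((12/(3 + z))) = (-13 + z)²*(¼ + z/12))
p(-197, 419) + 168721 = (-13 - 197)²*(3 - 197)/12 + 168721 = (1/12)*(-210)²*(-194) + 168721 = (1/12)*44100*(-194) + 168721 = -712950 + 168721 = -544229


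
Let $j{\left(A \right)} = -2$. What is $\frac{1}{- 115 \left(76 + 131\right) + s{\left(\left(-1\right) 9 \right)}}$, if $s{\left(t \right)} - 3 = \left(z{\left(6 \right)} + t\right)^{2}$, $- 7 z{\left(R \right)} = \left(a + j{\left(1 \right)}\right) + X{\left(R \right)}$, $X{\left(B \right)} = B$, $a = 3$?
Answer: $- \frac{1}{23702} \approx -4.2191 \cdot 10^{-5}$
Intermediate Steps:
$z{\left(R \right)} = - \frac{1}{7} - \frac{R}{7}$ ($z{\left(R \right)} = - \frac{\left(3 - 2\right) + R}{7} = - \frac{1 + R}{7} = - \frac{1}{7} - \frac{R}{7}$)
$s{\left(t \right)} = 3 + \left(-1 + t\right)^{2}$ ($s{\left(t \right)} = 3 + \left(\left(- \frac{1}{7} - \frac{6}{7}\right) + t\right)^{2} = 3 + \left(-1 + t\right)^{2}$)
$\frac{1}{- 115 \left(76 + 131\right) + s{\left(\left(-1\right) 9 \right)}} = \frac{1}{- 115 \left(76 + 131\right) + \left(3 + \left(-1 - 9\right)^{2}\right)} = \frac{1}{\left(-115\right) 207 + \left(3 + \left(-1 - 9\right)^{2}\right)} = \frac{1}{-23805 + \left(3 + \left(-10\right)^{2}\right)} = \frac{1}{-23805 + \left(3 + 100\right)} = \frac{1}{-23805 + 103} = \frac{1}{-23702} = - \frac{1}{23702}$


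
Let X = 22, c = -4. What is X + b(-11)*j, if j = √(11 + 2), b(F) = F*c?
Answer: 22 + 44*√13 ≈ 180.64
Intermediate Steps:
b(F) = -4*F (b(F) = F*(-4) = -4*F)
j = √13 ≈ 3.6056
X + b(-11)*j = 22 + (-4*(-11))*√13 = 22 + 44*√13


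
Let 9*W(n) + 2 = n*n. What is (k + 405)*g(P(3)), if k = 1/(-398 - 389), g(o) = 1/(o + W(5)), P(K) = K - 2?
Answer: 1434303/12592 ≈ 113.91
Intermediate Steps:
W(n) = -2/9 + n²/9 (W(n) = -2/9 + (n*n)/9 = -2/9 + n²/9)
P(K) = -2 + K
g(o) = 1/(23/9 + o) (g(o) = 1/(o + (-2/9 + (⅑)*5²)) = 1/(o + (-2/9 + (⅑)*25)) = 1/(o + (-2/9 + 25/9)) = 1/(o + 23/9) = 1/(23/9 + o))
k = -1/787 (k = 1/(-787) = -1/787 ≈ -0.0012706)
(k + 405)*g(P(3)) = (-1/787 + 405)*(9/(23 + 9*(-2 + 3))) = 318734*(9/(23 + 9*1))/787 = 318734*(9/(23 + 9))/787 = 318734*(9/32)/787 = 318734*(9*(1/32))/787 = (318734/787)*(9/32) = 1434303/12592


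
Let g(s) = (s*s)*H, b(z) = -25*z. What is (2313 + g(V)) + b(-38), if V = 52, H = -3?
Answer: -4849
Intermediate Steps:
g(s) = -3*s² (g(s) = (s*s)*(-3) = s²*(-3) = -3*s²)
(2313 + g(V)) + b(-38) = (2313 - 3*52²) - 25*(-38) = (2313 - 3*2704) + 950 = (2313 - 8112) + 950 = -5799 + 950 = -4849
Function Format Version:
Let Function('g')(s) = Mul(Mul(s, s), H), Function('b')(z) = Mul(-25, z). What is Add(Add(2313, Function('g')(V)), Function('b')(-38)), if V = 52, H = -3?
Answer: -4849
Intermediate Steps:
Function('g')(s) = Mul(-3, Pow(s, 2)) (Function('g')(s) = Mul(Mul(s, s), -3) = Mul(Pow(s, 2), -3) = Mul(-3, Pow(s, 2)))
Add(Add(2313, Function('g')(V)), Function('b')(-38)) = Add(Add(2313, Mul(-3, Pow(52, 2))), Mul(-25, -38)) = Add(Add(2313, Mul(-3, 2704)), 950) = Add(Add(2313, -8112), 950) = Add(-5799, 950) = -4849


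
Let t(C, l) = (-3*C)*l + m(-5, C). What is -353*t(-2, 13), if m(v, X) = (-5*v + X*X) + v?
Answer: -36006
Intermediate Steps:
m(v, X) = X² - 4*v (m(v, X) = (-5*v + X²) + v = (X² - 5*v) + v = X² - 4*v)
t(C, l) = 20 + C² - 3*C*l (t(C, l) = (-3*C)*l + (C² - 4*(-5)) = -3*C*l + (C² + 20) = -3*C*l + (20 + C²) = 20 + C² - 3*C*l)
-353*t(-2, 13) = -353*(20 + (-2)² - 3*(-2)*13) = -353*(20 + 4 + 78) = -353*102 = -36006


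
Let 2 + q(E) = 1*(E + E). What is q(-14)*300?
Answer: -9000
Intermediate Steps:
q(E) = -2 + 2*E (q(E) = -2 + 1*(E + E) = -2 + 1*(2*E) = -2 + 2*E)
q(-14)*300 = (-2 + 2*(-14))*300 = (-2 - 28)*300 = -30*300 = -9000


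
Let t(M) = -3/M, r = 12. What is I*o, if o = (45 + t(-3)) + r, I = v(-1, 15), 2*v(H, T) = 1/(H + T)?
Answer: 29/14 ≈ 2.0714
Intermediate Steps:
v(H, T) = 1/(2*(H + T))
I = 1/28 (I = 1/(2*(-1 + 15)) = (½)/14 = (½)*(1/14) = 1/28 ≈ 0.035714)
o = 58 (o = (45 - 3/(-3)) + 12 = (45 - 3*(-⅓)) + 12 = (45 + 1) + 12 = 46 + 12 = 58)
I*o = (1/28)*58 = 29/14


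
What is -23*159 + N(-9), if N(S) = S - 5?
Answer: -3671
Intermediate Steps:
N(S) = -5 + S
-23*159 + N(-9) = -23*159 + (-5 - 9) = -3657 - 14 = -3671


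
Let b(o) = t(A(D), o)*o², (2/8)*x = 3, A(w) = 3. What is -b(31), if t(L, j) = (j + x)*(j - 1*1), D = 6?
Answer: -1239690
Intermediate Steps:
x = 12 (x = 4*3 = 12)
t(L, j) = (-1 + j)*(12 + j) (t(L, j) = (j + 12)*(j - 1*1) = (12 + j)*(j - 1) = (12 + j)*(-1 + j) = (-1 + j)*(12 + j))
b(o) = o²*(-12 + o² + 11*o) (b(o) = (-12 + o² + 11*o)*o² = o²*(-12 + o² + 11*o))
-b(31) = -31²*(-12 + 31² + 11*31) = -961*(-12 + 961 + 341) = -961*1290 = -1*1239690 = -1239690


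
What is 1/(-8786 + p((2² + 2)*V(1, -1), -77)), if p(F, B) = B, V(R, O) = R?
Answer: -1/8863 ≈ -0.00011283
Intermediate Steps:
1/(-8786 + p((2² + 2)*V(1, -1), -77)) = 1/(-8786 - 77) = 1/(-8863) = -1/8863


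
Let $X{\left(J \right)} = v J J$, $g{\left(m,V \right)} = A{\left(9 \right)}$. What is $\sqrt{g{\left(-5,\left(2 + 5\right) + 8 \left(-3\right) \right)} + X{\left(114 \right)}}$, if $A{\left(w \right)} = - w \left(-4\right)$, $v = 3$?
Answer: $12 \sqrt{271} \approx 197.54$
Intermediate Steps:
$A{\left(w \right)} = 4 w$
$g{\left(m,V \right)} = 36$ ($g{\left(m,V \right)} = 4 \cdot 9 = 36$)
$X{\left(J \right)} = 3 J^{2}$ ($X{\left(J \right)} = 3 J J = 3 J^{2}$)
$\sqrt{g{\left(-5,\left(2 + 5\right) + 8 \left(-3\right) \right)} + X{\left(114 \right)}} = \sqrt{36 + 3 \cdot 114^{2}} = \sqrt{36 + 3 \cdot 12996} = \sqrt{36 + 38988} = \sqrt{39024} = 12 \sqrt{271}$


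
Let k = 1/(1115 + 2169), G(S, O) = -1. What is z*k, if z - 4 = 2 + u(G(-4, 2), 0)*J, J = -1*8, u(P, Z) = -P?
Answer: -1/1642 ≈ -0.00060901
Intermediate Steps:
J = -8
k = 1/3284 ≈ 0.00030451
z = -2 (z = 4 + (2 - 1*(-1)*(-8)) = 4 + (2 + 1*(-8)) = 4 + (2 - 8) = 4 - 6 = -2)
z*k = -2*1/3284 = -1/1642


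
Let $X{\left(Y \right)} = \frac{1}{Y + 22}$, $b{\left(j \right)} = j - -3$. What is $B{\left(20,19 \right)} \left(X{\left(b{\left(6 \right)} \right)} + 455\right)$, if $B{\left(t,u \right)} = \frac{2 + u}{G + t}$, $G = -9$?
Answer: $\frac{296226}{341} \approx 868.7$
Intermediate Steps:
$b{\left(j \right)} = 3 + j$ ($b{\left(j \right)} = j + 3 = 3 + j$)
$X{\left(Y \right)} = \frac{1}{22 + Y}$
$B{\left(t,u \right)} = \frac{2 + u}{-9 + t}$
$B{\left(20,19 \right)} \left(X{\left(b{\left(6 \right)} \right)} + 455\right) = \frac{2 + 19}{-9 + 20} \left(\frac{1}{22 + \left(3 + 6\right)} + 455\right) = \frac{1}{11} \cdot 21 \left(\frac{1}{22 + 9} + 455\right) = \frac{1}{11} \cdot 21 \left(\frac{1}{31} + 455\right) = \frac{21 \left(\frac{1}{31} + 455\right)}{11} = \frac{21}{11} \cdot \frac{14106}{31} = \frac{296226}{341}$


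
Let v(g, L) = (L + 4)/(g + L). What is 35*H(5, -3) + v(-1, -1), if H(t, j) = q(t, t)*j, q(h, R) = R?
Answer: -1053/2 ≈ -526.50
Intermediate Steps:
v(g, L) = (4 + L)/(L + g)
H(t, j) = j*t (H(t, j) = t*j = j*t)
35*H(5, -3) + v(-1, -1) = 35*(-3*5) + (4 - 1)/(-1 - 1) = 35*(-15) + 3/(-2) = -525 - ½*3 = -525 - 3/2 = -1053/2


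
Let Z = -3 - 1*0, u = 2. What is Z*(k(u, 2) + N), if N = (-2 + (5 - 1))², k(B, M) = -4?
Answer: 0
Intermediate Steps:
Z = -3 (Z = -3 + 0 = -3)
N = 4 (N = (-2 + 4)² = 2² = 4)
Z*(k(u, 2) + N) = -3*(-4 + 4) = -3*0 = 0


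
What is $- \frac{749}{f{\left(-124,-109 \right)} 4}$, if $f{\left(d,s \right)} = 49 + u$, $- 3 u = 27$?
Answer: $- \frac{749}{160} \approx -4.6813$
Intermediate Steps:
$u = -9$ ($u = \left(- \frac{1}{3}\right) 27 = -9$)
$f{\left(d,s \right)} = 40$ ($f{\left(d,s \right)} = 49 - 9 = 40$)
$- \frac{749}{f{\left(-124,-109 \right)} 4} = - \frac{749}{40 \cdot 4} = - \frac{749}{160}$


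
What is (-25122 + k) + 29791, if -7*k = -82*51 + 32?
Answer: 36833/7 ≈ 5261.9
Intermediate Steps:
k = 4150/7 (k = -(-82*51 + 32)/7 = -(-4182 + 32)/7 = -⅐*(-4150) = 4150/7 ≈ 592.86)
(-25122 + k) + 29791 = (-25122 + 4150/7) + 29791 = -171704/7 + 29791 = 36833/7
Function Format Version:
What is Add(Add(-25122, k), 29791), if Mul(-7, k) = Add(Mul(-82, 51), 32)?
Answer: Rational(36833, 7) ≈ 5261.9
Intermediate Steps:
k = Rational(4150, 7) (k = Mul(Rational(-1, 7), Add(Mul(-82, 51), 32)) = Mul(Rational(-1, 7), Add(-4182, 32)) = Mul(Rational(-1, 7), -4150) = Rational(4150, 7) ≈ 592.86)
Add(Add(-25122, k), 29791) = Add(Add(-25122, Rational(4150, 7)), 29791) = Add(Rational(-171704, 7), 29791) = Rational(36833, 7)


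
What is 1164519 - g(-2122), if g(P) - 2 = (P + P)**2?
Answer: -16847019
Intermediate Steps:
g(P) = 2 + 4*P**2 (g(P) = 2 + (P + P)**2 = 2 + (2*P)**2 = 2 + 4*P**2)
1164519 - g(-2122) = 1164519 - (2 + 4*(-2122)**2) = 1164519 - (2 + 4*4502884) = 1164519 - (2 + 18011536) = 1164519 - 1*18011538 = 1164519 - 18011538 = -16847019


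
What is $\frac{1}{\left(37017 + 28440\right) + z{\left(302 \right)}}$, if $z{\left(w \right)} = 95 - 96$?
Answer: $\frac{1}{65456} \approx 1.5277 \cdot 10^{-5}$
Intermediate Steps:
$z{\left(w \right)} = -1$ ($z{\left(w \right)} = 95 - 96 = -1$)
$\frac{1}{\left(37017 + 28440\right) + z{\left(302 \right)}} = \frac{1}{\left(37017 + 28440\right) - 1} = \frac{1}{65457 - 1} = \frac{1}{65456}$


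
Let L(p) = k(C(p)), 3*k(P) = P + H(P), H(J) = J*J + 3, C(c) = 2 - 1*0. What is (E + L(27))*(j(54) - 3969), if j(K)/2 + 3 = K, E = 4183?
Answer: -16187262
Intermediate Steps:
j(K) = -6 + 2*K
C(c) = 2 (C(c) = 2 + 0 = 2)
H(J) = 3 + J**2 (H(J) = J**2 + 3 = 3 + J**2)
k(P) = 1 + P/3 + P**2/3 (k(P) = (P + (3 + P**2))/3 = (3 + P + P**2)/3 = 1 + P/3 + P**2/3)
L(p) = 3 (L(p) = 1 + (1/3)*2 + (1/3)*2**2 = 1 + 2/3 + (1/3)*4 = 1 + 2/3 + 4/3 = 3)
(E + L(27))*(j(54) - 3969) = (4183 + 3)*((-6 + 2*54) - 3969) = 4186*((-6 + 108) - 3969) = 4186*(102 - 3969) = 4186*(-3867) = -16187262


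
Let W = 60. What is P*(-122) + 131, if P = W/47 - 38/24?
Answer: 47495/282 ≈ 168.42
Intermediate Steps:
P = -173/564 (P = 60/47 - 38/24 = 60*(1/47) - 38*1/24 = 60/47 - 19/12 = -173/564 ≈ -0.30674)
P*(-122) + 131 = -173/564*(-122) + 131 = 10553/282 + 131 = 47495/282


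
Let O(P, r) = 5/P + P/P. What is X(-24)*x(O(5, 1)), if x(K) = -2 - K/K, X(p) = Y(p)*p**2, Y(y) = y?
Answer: 41472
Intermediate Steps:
O(P, r) = 1 + 5/P (O(P, r) = 5/P + 1 = 1 + 5/P)
X(p) = p**3 (X(p) = p*p**2 = p**3)
x(K) = -3 (x(K) = -2 - 1*1 = -2 - 1 = -3)
X(-24)*x(O(5, 1)) = (-24)**3*(-3) = -13824*(-3) = 41472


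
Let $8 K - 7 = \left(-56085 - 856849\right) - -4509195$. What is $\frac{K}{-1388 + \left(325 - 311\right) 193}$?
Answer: $\frac{299689}{876} \approx 342.11$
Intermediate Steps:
$K = \frac{899067}{2}$ ($K = \frac{7}{8} + \frac{\left(-56085 - 856849\right) - -4509195}{8} = \frac{7}{8} + \frac{-912934 + 4509195}{8} = \frac{7}{8} + \frac{1}{8} \cdot 3596261 = \frac{7}{8} + \frac{3596261}{8} = \frac{899067}{2} \approx 4.4953 \cdot 10^{5}$)
$\frac{K}{-1388 + \left(325 - 311\right) 193} = \frac{899067}{2 \left(-1388 + \left(325 - 311\right) 193\right)} = \frac{899067}{2 \left(-1388 + 14 \cdot 193\right)} = \frac{899067}{2 \left(-1388 + 2702\right)} = \frac{899067}{2 \cdot 1314} = \frac{899067}{2} \cdot \frac{1}{1314} = \frac{299689}{876}$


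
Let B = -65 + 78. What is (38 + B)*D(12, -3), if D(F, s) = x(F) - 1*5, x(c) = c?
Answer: 357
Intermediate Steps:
D(F, s) = -5 + F (D(F, s) = F - 1*5 = F - 5 = -5 + F)
B = 13
(38 + B)*D(12, -3) = (38 + 13)*(-5 + 12) = 51*7 = 357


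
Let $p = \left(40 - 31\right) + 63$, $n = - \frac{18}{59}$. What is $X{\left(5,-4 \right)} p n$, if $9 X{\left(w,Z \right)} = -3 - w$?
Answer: $\frac{1152}{59} \approx 19.525$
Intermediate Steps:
$X{\left(w,Z \right)} = - \frac{1}{3} - \frac{w}{9}$ ($X{\left(w,Z \right)} = \frac{-3 - w}{9} = - \frac{1}{3} - \frac{w}{9}$)
$n = - \frac{18}{59}$ ($n = \left(-18\right) \frac{1}{59} = - \frac{18}{59} \approx -0.30508$)
$p = 72$ ($p = 9 + 63 = 72$)
$X{\left(5,-4 \right)} p n = \left(- \frac{1}{3} - \frac{5}{9}\right) 72 \left(- \frac{18}{59}\right) = \left(- \frac{8}{9}\right) 72 \left(- \frac{18}{59}\right) = \left(-64\right) \left(- \frac{18}{59}\right) = \frac{1152}{59}$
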